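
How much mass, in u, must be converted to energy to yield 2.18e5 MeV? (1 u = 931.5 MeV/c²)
m = E/c² = 234 u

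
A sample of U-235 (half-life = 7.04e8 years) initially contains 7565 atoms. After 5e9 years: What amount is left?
N = N₀(1/2)^(t/t½) = 55.06 atoms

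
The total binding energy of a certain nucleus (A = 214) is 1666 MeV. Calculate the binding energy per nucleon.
B.E./A = 1666/214 = 7.785 MeV/nucleon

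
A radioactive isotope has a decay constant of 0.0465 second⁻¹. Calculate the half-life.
t½ = ln(2)/λ = 14.91 seconds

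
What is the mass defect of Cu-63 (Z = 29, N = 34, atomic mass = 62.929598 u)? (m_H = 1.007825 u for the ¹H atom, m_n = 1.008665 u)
Δm = Z·m_H + N·m_n − M = 0.5919 u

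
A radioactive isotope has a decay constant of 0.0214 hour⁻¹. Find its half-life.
t½ = ln(2)/λ = 32.39 hours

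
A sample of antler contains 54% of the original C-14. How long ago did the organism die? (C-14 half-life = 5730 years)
Age = t½ × log₂(1/ratio) = 5094 years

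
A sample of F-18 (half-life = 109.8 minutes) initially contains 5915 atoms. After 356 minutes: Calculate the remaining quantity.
N = N₀(1/2)^(t/t½) = 625.1 atoms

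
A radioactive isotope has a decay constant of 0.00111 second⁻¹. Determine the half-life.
t½ = ln(2)/λ = 624.5 seconds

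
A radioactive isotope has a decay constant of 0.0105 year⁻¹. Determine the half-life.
t½ = ln(2)/λ = 66.01 years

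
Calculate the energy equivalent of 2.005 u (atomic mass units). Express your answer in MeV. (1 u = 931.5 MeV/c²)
E = mc² = 1868 MeV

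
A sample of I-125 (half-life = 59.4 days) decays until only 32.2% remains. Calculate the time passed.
t = t½ × log₂(N₀/N) = 97.11 days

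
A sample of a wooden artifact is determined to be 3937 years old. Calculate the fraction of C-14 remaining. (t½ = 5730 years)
N/N₀ = (1/2)^(t/t½) = 0.6211 = 62.1%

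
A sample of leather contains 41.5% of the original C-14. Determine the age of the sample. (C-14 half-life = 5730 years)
Age = t½ × log₂(1/ratio) = 7270 years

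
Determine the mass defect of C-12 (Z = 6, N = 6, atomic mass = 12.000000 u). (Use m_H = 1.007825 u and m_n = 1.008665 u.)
Δm = Z·m_H + N·m_n − M = 0.09894 u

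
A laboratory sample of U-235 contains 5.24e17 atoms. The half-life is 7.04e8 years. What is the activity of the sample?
A = λN = 5.159e8 decays/year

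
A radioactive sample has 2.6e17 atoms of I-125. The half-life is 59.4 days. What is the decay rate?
A = λN = 3.034e15 decays/day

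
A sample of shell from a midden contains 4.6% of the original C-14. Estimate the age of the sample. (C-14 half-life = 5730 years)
Age = t½ × log₂(1/ratio) = 25450 years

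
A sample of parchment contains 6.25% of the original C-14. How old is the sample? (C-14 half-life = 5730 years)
Age = t½ × log₂(1/ratio) = 22920 years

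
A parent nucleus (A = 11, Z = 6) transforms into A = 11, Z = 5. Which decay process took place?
ΔA = 0, ΔZ = -1 ⇒ beta-plus decay (β⁺) or electron capture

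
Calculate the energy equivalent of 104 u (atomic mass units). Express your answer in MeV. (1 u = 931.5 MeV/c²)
E = mc² = 96880 MeV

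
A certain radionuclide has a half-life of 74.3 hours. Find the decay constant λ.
λ = ln(2)/t½ = 0.009329 hour⁻¹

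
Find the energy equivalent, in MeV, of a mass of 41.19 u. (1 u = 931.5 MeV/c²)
E = mc² = 38370 MeV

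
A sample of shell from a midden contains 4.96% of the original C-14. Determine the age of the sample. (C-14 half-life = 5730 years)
Age = t½ × log₂(1/ratio) = 24830 years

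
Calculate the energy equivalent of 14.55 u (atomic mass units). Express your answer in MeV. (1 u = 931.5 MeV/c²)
E = mc² = 13550 MeV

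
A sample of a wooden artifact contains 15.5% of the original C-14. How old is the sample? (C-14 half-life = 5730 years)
Age = t½ × log₂(1/ratio) = 15410 years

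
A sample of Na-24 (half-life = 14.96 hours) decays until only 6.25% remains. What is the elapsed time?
t = t½ × log₂(N₀/N) = 59.84 hours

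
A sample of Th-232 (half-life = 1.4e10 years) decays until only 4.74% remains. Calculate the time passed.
t = t½ × log₂(N₀/N) = 6.159e10 years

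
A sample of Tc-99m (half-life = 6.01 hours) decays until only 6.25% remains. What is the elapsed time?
t = t½ × log₂(N₀/N) = 24.04 hours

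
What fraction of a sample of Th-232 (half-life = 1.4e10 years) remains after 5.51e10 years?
N/N₀ = (1/2)^(t/t½) = 0.06535 = 6.53%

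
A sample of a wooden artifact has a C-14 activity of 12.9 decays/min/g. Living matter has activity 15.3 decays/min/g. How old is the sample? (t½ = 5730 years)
Age = t½ × log₂(A₀/A) = 1411 years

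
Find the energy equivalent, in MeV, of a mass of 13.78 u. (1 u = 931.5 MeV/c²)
E = mc² = 12840 MeV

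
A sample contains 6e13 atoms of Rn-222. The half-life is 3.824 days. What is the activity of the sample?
A = λN = 1.088e13 decays/day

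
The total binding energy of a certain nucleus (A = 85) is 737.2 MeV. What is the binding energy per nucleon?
B.E./A = 737.2/85 = 8.673 MeV/nucleon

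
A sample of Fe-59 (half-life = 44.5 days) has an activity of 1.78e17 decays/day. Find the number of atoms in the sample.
N = A/λ = 1.143e19 atoms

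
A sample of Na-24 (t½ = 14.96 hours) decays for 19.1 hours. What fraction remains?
N/N₀ = (1/2)^(t/t½) = 0.4127 = 41.3%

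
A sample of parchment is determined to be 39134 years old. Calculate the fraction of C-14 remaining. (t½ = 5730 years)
N/N₀ = (1/2)^(t/t½) = 0.008792 = 0.879%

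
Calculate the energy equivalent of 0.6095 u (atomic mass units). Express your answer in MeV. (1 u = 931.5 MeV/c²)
E = mc² = 567.7 MeV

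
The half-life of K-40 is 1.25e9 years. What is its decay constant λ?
λ = ln(2)/t½ = 5.545e-10 year⁻¹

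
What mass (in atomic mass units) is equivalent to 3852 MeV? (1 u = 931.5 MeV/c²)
m = E/c² = 4.135 u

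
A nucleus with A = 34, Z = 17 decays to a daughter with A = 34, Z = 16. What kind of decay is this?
ΔA = 0, ΔZ = -1 ⇒ beta-plus decay (β⁺) or electron capture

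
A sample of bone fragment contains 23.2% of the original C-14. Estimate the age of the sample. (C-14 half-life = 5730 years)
Age = t½ × log₂(1/ratio) = 12080 years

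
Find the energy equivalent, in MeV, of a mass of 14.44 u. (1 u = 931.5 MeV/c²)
E = mc² = 13450 MeV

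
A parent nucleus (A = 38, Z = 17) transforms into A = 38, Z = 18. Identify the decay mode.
ΔA = 0, ΔZ = +1 ⇒ beta-minus decay (β⁻)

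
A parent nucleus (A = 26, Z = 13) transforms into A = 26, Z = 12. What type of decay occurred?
ΔA = 0, ΔZ = -1 ⇒ beta-plus decay (β⁺) or electron capture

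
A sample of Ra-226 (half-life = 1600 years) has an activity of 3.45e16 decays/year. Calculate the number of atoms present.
N = A/λ = 7.964e19 atoms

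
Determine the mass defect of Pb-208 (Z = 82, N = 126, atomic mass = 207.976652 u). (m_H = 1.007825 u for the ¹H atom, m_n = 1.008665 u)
Δm = Z·m_H + N·m_n − M = 1.757 u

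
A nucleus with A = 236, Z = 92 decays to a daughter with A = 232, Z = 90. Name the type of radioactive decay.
ΔA = -4, ΔZ = -2 ⇒ alpha decay (α)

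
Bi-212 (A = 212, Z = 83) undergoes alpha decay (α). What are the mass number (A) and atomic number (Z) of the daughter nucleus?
Daughter: A = 208, Z = 81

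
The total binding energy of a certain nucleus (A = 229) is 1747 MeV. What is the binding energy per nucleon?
B.E./A = 1747/229 = 7.629 MeV/nucleon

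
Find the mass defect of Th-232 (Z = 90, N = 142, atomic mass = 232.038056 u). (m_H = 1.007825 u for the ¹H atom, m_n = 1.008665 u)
Δm = Z·m_H + N·m_n − M = 1.897 u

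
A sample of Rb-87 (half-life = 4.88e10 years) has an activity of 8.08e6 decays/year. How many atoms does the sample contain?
N = A/λ = 5.689e17 atoms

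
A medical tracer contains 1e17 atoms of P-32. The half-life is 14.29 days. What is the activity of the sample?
A = λN = 4.851e15 decays/day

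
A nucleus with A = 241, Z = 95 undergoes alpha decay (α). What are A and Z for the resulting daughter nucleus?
Daughter: A = 237, Z = 93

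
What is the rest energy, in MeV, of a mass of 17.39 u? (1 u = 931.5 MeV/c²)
E = mc² = 16200 MeV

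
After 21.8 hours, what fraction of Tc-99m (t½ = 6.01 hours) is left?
N/N₀ = (1/2)^(t/t½) = 0.08092 = 8.09%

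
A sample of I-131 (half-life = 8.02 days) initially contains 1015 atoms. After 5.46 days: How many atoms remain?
N = N₀(1/2)^(t/t½) = 633.2 atoms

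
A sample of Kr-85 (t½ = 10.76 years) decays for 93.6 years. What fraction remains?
N/N₀ = (1/2)^(t/t½) = 0.002406 = 0.241%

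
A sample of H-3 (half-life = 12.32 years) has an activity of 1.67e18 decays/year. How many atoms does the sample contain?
N = A/λ = 2.968e19 atoms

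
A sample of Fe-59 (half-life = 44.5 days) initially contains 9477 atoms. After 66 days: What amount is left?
N = N₀(1/2)^(t/t½) = 3390 atoms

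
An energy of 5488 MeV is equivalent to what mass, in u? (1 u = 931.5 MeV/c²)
m = E/c² = 5.892 u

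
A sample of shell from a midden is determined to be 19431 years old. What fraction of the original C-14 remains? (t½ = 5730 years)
N/N₀ = (1/2)^(t/t½) = 0.09532 = 9.53%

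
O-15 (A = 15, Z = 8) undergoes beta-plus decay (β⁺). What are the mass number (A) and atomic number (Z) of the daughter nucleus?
Daughter: A = 15, Z = 7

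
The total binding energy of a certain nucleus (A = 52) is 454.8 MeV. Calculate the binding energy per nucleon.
B.E./A = 454.8/52 = 8.746 MeV/nucleon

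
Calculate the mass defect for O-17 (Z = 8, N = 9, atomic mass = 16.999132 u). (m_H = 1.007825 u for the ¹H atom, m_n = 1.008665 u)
Δm = Z·m_H + N·m_n − M = 0.1415 u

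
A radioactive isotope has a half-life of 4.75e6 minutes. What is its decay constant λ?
λ = ln(2)/t½ = 1.459e-7 minute⁻¹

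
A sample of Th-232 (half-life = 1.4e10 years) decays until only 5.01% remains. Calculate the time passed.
t = t½ × log₂(N₀/N) = 6.047e10 years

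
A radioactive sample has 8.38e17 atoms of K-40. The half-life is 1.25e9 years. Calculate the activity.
A = λN = 4.647e8 decays/year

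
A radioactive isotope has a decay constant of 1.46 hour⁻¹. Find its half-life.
t½ = ln(2)/λ = 0.4748 hours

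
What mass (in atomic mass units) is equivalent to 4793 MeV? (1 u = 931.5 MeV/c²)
m = E/c² = 5.145 u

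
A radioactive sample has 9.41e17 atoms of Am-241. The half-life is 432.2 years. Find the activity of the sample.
A = λN = 1.509e15 decays/year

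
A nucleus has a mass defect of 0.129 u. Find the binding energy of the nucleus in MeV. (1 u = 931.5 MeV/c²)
B.E. = Δm × 931.5 = 120.2 MeV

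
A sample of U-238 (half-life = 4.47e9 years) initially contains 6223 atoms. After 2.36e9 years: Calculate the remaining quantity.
N = N₀(1/2)^(t/t½) = 4316 atoms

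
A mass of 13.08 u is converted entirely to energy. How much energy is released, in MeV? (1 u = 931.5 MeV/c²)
E = mc² = 12180 MeV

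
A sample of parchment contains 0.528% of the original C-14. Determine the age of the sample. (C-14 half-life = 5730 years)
Age = t½ × log₂(1/ratio) = 43350 years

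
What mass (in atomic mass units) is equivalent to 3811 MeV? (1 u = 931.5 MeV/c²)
m = E/c² = 4.091 u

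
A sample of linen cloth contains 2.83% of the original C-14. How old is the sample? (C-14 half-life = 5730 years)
Age = t½ × log₂(1/ratio) = 29470 years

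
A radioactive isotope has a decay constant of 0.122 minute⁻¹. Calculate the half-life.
t½ = ln(2)/λ = 5.682 minutes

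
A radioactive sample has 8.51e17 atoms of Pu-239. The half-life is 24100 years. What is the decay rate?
A = λN = 2.448e13 decays/year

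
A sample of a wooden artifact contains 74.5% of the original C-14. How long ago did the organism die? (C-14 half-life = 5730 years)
Age = t½ × log₂(1/ratio) = 2433 years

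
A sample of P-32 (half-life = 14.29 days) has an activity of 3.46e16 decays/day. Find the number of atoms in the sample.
N = A/λ = 7.133e17 atoms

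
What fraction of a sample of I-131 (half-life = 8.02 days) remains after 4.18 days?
N/N₀ = (1/2)^(t/t½) = 0.6968 = 69.7%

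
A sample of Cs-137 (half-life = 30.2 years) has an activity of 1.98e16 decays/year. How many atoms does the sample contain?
N = A/λ = 8.627e17 atoms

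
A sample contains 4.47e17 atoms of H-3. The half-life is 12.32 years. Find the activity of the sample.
A = λN = 2.515e16 decays/year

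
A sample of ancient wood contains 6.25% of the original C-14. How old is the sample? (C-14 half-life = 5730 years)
Age = t½ × log₂(1/ratio) = 22920 years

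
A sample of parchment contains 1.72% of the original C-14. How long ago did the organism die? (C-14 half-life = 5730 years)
Age = t½ × log₂(1/ratio) = 33590 years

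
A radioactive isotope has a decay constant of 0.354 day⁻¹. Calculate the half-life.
t½ = ln(2)/λ = 1.958 days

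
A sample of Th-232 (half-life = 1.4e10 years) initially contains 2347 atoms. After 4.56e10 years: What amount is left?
N = N₀(1/2)^(t/t½) = 245.5 atoms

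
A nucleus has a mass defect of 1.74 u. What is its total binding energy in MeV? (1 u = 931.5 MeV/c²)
B.E. = Δm × 931.5 = 1621 MeV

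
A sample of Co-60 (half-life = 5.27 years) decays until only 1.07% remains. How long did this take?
t = t½ × log₂(N₀/N) = 34.5 years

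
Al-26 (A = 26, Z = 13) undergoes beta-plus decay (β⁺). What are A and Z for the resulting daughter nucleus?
Daughter: A = 26, Z = 12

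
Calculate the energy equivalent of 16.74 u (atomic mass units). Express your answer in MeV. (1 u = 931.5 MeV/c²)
E = mc² = 15590 MeV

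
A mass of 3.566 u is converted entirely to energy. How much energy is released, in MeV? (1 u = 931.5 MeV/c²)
E = mc² = 3322 MeV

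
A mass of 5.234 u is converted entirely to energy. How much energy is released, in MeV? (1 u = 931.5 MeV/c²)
E = mc² = 4875 MeV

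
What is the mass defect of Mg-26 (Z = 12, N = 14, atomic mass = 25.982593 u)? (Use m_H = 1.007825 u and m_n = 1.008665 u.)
Δm = Z·m_H + N·m_n − M = 0.2326 u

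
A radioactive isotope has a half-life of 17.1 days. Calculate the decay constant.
λ = ln(2)/t½ = 0.04053 day⁻¹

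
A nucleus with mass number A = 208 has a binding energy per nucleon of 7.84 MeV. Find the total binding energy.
B.E. = 7.84 × 208 = 1631 MeV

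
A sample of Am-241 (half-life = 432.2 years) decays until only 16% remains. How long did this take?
t = t½ × log₂(N₀/N) = 1143 years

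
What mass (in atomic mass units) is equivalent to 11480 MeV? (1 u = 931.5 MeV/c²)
m = E/c² = 12.32 u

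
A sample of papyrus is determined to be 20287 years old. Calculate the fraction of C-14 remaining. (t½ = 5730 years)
N/N₀ = (1/2)^(t/t½) = 0.08594 = 8.59%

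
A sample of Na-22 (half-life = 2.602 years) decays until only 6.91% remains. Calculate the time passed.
t = t½ × log₂(N₀/N) = 10.03 years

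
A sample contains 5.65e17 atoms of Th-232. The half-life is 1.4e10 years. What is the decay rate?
A = λN = 2.797e7 decays/year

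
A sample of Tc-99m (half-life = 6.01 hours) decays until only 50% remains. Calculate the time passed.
t = t½ × log₂(N₀/N) = 6.01 hours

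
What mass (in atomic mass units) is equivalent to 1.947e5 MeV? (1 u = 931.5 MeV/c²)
m = E/c² = 209 u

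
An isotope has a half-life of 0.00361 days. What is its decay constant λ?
λ = ln(2)/t½ = 192 day⁻¹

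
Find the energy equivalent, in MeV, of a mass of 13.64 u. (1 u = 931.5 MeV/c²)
E = mc² = 12710 MeV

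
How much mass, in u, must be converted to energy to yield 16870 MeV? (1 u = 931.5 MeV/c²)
m = E/c² = 18.11 u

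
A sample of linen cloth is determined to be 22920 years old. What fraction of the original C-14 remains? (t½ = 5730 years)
N/N₀ = (1/2)^(t/t½) = 0.0625 = 6.25%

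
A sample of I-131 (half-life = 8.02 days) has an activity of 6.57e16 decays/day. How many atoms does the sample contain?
N = A/λ = 7.602e17 atoms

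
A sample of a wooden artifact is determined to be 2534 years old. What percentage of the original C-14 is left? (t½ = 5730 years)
N/N₀ = (1/2)^(t/t½) = 0.736 = 73.6%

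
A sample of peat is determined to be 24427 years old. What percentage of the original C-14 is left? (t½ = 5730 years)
N/N₀ = (1/2)^(t/t½) = 0.05208 = 5.21%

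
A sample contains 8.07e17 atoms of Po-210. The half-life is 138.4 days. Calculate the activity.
A = λN = 4.042e15 decays/day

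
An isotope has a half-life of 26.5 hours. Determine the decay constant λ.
λ = ln(2)/t½ = 0.02616 hour⁻¹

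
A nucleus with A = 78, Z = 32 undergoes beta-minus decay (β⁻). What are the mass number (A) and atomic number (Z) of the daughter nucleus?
Daughter: A = 78, Z = 33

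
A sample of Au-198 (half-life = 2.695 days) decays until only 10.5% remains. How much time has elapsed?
t = t½ × log₂(N₀/N) = 8.763 days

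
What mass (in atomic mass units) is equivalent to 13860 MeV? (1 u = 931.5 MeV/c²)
m = E/c² = 14.88 u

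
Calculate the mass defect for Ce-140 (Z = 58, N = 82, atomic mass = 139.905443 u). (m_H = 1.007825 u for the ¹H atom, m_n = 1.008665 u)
Δm = Z·m_H + N·m_n − M = 1.259 u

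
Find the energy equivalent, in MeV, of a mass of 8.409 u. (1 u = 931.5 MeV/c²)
E = mc² = 7833 MeV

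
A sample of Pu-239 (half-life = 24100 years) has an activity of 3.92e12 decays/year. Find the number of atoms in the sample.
N = A/λ = 1.363e17 atoms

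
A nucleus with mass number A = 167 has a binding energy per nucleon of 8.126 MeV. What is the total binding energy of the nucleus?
B.E. = 8.126 × 167 = 1357 MeV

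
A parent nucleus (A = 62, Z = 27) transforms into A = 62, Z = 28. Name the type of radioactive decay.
ΔA = 0, ΔZ = +1 ⇒ beta-minus decay (β⁻)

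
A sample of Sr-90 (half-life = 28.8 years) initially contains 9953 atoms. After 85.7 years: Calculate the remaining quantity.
N = N₀(1/2)^(t/t½) = 1265 atoms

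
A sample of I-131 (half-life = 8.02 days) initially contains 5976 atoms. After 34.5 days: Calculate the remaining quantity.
N = N₀(1/2)^(t/t½) = 303 atoms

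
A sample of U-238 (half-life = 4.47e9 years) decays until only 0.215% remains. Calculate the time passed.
t = t½ × log₂(N₀/N) = 3.961e10 years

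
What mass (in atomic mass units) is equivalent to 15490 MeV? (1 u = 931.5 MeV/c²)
m = E/c² = 16.63 u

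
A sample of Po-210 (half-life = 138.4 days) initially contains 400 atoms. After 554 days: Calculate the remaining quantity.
N = N₀(1/2)^(t/t½) = 24.95 atoms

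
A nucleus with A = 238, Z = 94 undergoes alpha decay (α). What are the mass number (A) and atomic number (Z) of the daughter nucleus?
Daughter: A = 234, Z = 92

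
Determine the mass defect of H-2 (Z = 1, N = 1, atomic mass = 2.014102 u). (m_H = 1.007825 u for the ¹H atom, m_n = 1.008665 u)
Δm = Z·m_H + N·m_n − M = 0.002388 u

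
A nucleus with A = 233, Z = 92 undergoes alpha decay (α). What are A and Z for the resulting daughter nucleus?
Daughter: A = 229, Z = 90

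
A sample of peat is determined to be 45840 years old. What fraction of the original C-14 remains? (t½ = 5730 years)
N/N₀ = (1/2)^(t/t½) = 0.003906 = 0.391%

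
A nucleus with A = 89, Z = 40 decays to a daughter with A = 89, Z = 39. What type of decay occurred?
ΔA = 0, ΔZ = -1 ⇒ beta-plus decay (β⁺) or electron capture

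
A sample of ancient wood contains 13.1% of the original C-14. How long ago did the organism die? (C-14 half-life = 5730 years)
Age = t½ × log₂(1/ratio) = 16800 years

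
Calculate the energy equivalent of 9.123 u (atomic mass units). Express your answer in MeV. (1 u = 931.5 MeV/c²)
E = mc² = 8498 MeV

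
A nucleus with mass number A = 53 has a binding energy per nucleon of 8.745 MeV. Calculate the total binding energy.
B.E. = 8.745 × 53 = 463.5 MeV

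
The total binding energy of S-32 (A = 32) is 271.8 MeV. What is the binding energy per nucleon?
B.E./A = 271.8/32 = 8.494 MeV/nucleon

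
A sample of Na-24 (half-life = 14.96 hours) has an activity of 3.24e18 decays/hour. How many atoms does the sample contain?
N = A/λ = 6.993e19 atoms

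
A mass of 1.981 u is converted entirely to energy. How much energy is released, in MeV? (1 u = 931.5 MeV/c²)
E = mc² = 1845 MeV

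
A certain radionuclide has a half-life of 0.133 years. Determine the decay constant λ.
λ = ln(2)/t½ = 5.212 year⁻¹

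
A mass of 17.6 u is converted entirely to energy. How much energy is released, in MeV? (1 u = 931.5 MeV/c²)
E = mc² = 16390 MeV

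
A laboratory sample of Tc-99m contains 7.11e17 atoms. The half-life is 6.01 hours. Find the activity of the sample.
A = λN = 8.2e16 decays/hour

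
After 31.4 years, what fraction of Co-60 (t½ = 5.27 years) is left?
N/N₀ = (1/2)^(t/t½) = 0.01608 = 1.61%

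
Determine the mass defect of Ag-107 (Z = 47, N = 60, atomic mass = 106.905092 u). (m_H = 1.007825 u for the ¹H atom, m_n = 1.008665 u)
Δm = Z·m_H + N·m_n − M = 0.9826 u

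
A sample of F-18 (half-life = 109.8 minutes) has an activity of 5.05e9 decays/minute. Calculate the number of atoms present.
N = A/λ = 8e11 atoms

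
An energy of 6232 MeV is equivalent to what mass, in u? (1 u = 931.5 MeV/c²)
m = E/c² = 6.69 u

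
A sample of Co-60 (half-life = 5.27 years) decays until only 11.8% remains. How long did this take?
t = t½ × log₂(N₀/N) = 16.25 years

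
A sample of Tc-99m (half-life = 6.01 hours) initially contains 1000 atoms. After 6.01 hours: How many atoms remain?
N = N₀(1/2)^(t/t½) = 500 atoms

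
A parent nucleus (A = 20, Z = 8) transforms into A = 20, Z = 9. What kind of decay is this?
ΔA = 0, ΔZ = +1 ⇒ beta-minus decay (β⁻)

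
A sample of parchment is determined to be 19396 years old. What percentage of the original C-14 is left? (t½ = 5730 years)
N/N₀ = (1/2)^(t/t½) = 0.09572 = 9.57%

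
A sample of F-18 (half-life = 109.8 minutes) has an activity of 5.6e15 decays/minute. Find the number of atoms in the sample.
N = A/λ = 8.871e17 atoms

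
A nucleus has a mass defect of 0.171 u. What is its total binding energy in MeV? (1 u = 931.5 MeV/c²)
B.E. = Δm × 931.5 = 159.3 MeV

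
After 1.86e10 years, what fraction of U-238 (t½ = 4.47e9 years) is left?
N/N₀ = (1/2)^(t/t½) = 0.0559 = 5.59%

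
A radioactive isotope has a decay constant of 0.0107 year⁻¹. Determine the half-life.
t½ = ln(2)/λ = 64.78 years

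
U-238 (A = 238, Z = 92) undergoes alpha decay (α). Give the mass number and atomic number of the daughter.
Daughter: A = 234, Z = 90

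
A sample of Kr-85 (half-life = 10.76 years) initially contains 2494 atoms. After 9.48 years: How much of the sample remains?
N = N₀(1/2)^(t/t½) = 1354 atoms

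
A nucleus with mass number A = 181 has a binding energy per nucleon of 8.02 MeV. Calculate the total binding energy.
B.E. = 8.02 × 181 = 1452 MeV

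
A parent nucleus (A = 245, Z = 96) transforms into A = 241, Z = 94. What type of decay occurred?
ΔA = -4, ΔZ = -2 ⇒ alpha decay (α)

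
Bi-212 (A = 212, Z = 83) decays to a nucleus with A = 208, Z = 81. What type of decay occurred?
ΔA = -4, ΔZ = -2 ⇒ alpha decay (α)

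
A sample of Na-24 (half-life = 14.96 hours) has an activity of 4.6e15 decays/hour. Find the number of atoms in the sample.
N = A/λ = 9.928e16 atoms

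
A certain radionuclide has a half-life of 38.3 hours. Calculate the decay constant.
λ = ln(2)/t½ = 0.0181 hour⁻¹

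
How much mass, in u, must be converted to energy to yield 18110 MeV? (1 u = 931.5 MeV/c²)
m = E/c² = 19.44 u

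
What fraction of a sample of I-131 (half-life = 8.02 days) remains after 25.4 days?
N/N₀ = (1/2)^(t/t½) = 0.1113 = 11.1%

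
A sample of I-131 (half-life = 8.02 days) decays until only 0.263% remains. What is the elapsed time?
t = t½ × log₂(N₀/N) = 68.74 days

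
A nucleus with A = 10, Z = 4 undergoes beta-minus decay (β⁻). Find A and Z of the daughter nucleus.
Daughter: A = 10, Z = 5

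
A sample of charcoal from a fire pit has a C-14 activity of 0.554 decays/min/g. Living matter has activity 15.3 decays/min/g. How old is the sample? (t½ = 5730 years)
Age = t½ × log₂(A₀/A) = 27430 years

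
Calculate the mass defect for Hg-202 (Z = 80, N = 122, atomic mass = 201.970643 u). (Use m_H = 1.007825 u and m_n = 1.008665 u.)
Δm = Z·m_H + N·m_n − M = 1.712 u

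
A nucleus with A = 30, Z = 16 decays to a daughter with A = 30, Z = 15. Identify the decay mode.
ΔA = 0, ΔZ = -1 ⇒ beta-plus decay (β⁺) or electron capture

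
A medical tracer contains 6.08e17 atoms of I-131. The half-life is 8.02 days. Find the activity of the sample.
A = λN = 5.255e16 decays/day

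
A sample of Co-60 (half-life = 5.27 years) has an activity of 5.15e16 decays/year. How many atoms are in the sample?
N = A/λ = 3.916e17 atoms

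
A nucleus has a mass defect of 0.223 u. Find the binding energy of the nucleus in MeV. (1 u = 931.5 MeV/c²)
B.E. = Δm × 931.5 = 207.7 MeV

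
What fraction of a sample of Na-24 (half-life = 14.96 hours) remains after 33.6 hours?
N/N₀ = (1/2)^(t/t½) = 0.2108 = 21.1%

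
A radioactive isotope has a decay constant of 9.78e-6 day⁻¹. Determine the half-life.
t½ = ln(2)/λ = 70870 days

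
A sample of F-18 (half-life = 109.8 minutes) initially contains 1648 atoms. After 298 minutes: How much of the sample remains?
N = N₀(1/2)^(t/t½) = 251.2 atoms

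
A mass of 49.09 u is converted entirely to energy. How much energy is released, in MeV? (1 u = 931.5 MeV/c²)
E = mc² = 45730 MeV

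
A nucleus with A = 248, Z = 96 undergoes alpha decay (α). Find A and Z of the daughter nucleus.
Daughter: A = 244, Z = 94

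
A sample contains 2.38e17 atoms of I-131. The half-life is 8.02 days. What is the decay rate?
A = λN = 2.057e16 decays/day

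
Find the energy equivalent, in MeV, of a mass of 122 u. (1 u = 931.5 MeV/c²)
E = mc² = 1.136e5 MeV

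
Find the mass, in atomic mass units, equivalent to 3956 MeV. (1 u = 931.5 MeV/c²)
m = E/c² = 4.247 u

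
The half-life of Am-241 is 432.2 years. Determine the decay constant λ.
λ = ln(2)/t½ = 0.001604 year⁻¹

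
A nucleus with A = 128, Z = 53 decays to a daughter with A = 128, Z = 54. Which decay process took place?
ΔA = 0, ΔZ = +1 ⇒ beta-minus decay (β⁻)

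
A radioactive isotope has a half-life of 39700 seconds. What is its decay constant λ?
λ = ln(2)/t½ = 1.746e-5 second⁻¹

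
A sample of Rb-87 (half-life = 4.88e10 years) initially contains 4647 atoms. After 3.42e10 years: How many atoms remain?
N = N₀(1/2)^(t/t½) = 2859 atoms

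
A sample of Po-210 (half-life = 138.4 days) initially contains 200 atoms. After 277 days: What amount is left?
N = N₀(1/2)^(t/t½) = 49.95 atoms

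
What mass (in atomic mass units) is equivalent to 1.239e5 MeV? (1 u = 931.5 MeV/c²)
m = E/c² = 133 u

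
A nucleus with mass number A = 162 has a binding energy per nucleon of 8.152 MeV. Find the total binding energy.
B.E. = 8.152 × 162 = 1321 MeV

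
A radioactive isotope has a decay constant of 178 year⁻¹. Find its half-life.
t½ = ln(2)/λ = 0.003894 years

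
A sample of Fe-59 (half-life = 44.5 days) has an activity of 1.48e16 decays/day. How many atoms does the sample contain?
N = A/λ = 9.502e17 atoms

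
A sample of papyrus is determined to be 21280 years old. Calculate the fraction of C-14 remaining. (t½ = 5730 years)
N/N₀ = (1/2)^(t/t½) = 0.07621 = 7.62%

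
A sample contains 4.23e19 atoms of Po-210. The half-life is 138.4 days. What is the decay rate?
A = λN = 2.119e17 decays/day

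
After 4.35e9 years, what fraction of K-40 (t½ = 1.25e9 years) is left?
N/N₀ = (1/2)^(t/t½) = 0.08962 = 8.96%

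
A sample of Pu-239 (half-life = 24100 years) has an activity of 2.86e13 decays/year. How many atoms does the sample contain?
N = A/λ = 9.944e17 atoms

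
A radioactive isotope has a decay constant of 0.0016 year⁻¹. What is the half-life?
t½ = ln(2)/λ = 433.2 years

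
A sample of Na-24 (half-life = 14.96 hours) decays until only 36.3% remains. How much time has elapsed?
t = t½ × log₂(N₀/N) = 21.87 hours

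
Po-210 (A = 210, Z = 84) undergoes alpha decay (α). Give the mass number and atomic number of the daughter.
Daughter: A = 206, Z = 82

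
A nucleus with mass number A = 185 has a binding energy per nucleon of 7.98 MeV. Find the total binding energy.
B.E. = 7.98 × 185 = 1476 MeV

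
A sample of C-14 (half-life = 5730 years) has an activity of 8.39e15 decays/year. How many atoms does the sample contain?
N = A/λ = 6.936e19 atoms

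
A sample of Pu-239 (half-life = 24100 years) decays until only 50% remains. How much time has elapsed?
t = t½ × log₂(N₀/N) = 24100 years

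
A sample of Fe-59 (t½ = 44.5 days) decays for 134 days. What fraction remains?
N/N₀ = (1/2)^(t/t½) = 0.124 = 12.4%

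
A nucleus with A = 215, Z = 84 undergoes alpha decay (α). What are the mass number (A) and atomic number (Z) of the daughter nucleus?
Daughter: A = 211, Z = 82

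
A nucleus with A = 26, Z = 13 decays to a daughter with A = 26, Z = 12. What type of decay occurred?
ΔA = 0, ΔZ = -1 ⇒ beta-plus decay (β⁺) or electron capture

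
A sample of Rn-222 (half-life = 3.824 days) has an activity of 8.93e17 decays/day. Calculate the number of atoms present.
N = A/λ = 4.927e18 atoms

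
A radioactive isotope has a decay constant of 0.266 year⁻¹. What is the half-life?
t½ = ln(2)/λ = 2.606 years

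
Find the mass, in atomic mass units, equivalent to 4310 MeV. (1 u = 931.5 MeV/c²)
m = E/c² = 4.627 u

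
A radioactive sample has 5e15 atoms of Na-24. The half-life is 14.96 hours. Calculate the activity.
A = λN = 2.317e14 decays/hour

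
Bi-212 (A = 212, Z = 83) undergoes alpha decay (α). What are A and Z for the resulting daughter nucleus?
Daughter: A = 208, Z = 81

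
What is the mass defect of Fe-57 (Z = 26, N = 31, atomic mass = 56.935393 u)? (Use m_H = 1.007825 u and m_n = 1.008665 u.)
Δm = Z·m_H + N·m_n − M = 0.5367 u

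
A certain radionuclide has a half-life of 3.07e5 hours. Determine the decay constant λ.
λ = ln(2)/t½ = 2.258e-6 hour⁻¹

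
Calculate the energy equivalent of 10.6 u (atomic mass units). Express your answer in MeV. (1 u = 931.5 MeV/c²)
E = mc² = 9874 MeV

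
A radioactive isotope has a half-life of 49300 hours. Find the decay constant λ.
λ = ln(2)/t½ = 1.406e-5 hour⁻¹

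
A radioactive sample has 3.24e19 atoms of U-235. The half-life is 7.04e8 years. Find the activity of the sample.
A = λN = 3.19e10 decays/year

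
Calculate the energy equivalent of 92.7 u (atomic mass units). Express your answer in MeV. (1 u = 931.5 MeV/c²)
E = mc² = 86350 MeV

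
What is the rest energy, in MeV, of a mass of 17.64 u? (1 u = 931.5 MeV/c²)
E = mc² = 16430 MeV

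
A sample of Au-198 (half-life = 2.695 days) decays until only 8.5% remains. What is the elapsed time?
t = t½ × log₂(N₀/N) = 9.584 days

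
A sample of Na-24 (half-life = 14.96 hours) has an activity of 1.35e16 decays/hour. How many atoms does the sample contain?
N = A/λ = 2.914e17 atoms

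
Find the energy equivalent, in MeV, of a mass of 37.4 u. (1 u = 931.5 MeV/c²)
E = mc² = 34840 MeV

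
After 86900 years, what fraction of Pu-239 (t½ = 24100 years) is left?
N/N₀ = (1/2)^(t/t½) = 0.08214 = 8.21%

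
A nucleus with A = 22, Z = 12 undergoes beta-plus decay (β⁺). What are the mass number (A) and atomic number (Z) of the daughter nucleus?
Daughter: A = 22, Z = 11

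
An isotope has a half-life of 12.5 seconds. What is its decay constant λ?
λ = ln(2)/t½ = 0.05545 second⁻¹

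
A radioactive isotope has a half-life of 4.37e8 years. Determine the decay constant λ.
λ = ln(2)/t½ = 1.586e-9 year⁻¹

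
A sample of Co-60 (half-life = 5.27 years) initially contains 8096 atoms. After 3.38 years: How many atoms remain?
N = N₀(1/2)^(t/t½) = 5190 atoms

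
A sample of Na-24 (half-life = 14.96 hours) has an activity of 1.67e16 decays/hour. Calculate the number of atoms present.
N = A/λ = 3.604e17 atoms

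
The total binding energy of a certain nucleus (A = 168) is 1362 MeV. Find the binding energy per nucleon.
B.E./A = 1362/168 = 8.107 MeV/nucleon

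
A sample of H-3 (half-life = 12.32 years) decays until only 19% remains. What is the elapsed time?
t = t½ × log₂(N₀/N) = 29.52 years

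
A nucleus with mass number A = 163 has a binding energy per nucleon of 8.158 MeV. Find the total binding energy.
B.E. = 8.158 × 163 = 1330 MeV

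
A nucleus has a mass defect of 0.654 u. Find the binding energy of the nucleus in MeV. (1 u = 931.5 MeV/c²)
B.E. = Δm × 931.5 = 609.2 MeV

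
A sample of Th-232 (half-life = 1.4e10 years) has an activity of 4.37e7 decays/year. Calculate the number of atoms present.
N = A/λ = 8.826e17 atoms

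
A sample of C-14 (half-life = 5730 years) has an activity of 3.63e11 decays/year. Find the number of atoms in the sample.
N = A/λ = 3.001e15 atoms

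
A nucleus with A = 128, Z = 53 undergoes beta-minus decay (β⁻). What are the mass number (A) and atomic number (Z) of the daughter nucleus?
Daughter: A = 128, Z = 54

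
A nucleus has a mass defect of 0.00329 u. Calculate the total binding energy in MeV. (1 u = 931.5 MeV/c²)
B.E. = Δm × 931.5 = 3.065 MeV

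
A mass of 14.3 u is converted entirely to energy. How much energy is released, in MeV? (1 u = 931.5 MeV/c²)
E = mc² = 13320 MeV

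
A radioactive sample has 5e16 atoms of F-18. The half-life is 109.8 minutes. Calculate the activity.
A = λN = 3.156e14 decays/minute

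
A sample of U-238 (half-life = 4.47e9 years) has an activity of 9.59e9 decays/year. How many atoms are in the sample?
N = A/λ = 6.184e19 atoms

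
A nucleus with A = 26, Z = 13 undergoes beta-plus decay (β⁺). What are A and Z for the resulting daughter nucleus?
Daughter: A = 26, Z = 12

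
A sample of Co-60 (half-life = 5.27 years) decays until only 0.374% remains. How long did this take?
t = t½ × log₂(N₀/N) = 42.49 years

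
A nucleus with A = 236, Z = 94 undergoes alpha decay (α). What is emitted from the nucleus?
α particle = ⁴₂He (2 protons + 2 neutrons)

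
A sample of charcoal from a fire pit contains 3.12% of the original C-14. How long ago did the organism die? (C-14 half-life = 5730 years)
Age = t½ × log₂(1/ratio) = 28660 years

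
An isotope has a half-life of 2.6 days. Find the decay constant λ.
λ = ln(2)/t½ = 0.2666 day⁻¹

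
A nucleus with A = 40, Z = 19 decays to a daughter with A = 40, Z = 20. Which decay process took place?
ΔA = 0, ΔZ = +1 ⇒ beta-minus decay (β⁻)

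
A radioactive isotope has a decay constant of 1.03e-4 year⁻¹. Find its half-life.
t½ = ln(2)/λ = 6730 years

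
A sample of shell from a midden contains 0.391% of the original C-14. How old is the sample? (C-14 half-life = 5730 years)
Age = t½ × log₂(1/ratio) = 45830 years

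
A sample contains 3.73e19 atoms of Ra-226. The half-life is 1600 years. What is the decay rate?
A = λN = 1.616e16 decays/year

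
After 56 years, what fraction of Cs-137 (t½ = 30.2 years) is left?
N/N₀ = (1/2)^(t/t½) = 0.2766 = 27.7%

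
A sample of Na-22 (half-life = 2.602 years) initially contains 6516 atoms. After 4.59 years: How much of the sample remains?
N = N₀(1/2)^(t/t½) = 1918 atoms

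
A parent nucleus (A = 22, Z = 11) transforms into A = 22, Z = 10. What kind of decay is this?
ΔA = 0, ΔZ = -1 ⇒ beta-plus decay (β⁺) or electron capture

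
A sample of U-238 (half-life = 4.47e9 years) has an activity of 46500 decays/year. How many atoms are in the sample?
N = A/λ = 2.999e14 atoms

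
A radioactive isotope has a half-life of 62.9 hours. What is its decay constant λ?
λ = ln(2)/t½ = 0.01102 hour⁻¹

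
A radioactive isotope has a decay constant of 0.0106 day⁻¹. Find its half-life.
t½ = ln(2)/λ = 65.39 days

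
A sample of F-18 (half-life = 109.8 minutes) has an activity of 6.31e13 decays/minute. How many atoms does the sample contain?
N = A/λ = 9.996e15 atoms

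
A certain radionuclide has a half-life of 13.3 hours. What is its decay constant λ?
λ = ln(2)/t½ = 0.05212 hour⁻¹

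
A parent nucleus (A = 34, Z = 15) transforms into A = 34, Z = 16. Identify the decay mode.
ΔA = 0, ΔZ = +1 ⇒ beta-minus decay (β⁻)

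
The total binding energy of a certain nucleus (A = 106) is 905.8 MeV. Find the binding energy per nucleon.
B.E./A = 905.8/106 = 8.545 MeV/nucleon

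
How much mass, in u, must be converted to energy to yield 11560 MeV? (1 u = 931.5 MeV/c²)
m = E/c² = 12.41 u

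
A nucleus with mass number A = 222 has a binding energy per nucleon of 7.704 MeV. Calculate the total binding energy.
B.E. = 7.704 × 222 = 1710 MeV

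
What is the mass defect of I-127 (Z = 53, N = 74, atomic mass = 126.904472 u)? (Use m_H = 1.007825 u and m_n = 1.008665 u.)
Δm = Z·m_H + N·m_n − M = 1.151 u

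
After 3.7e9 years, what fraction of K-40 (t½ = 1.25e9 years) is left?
N/N₀ = (1/2)^(t/t½) = 0.1285 = 12.9%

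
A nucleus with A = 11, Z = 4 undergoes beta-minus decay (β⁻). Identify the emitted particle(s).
β⁻: electron (e⁻) + antineutrino (ν̄ₑ)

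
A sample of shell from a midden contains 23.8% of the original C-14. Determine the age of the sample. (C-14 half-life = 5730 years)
Age = t½ × log₂(1/ratio) = 11870 years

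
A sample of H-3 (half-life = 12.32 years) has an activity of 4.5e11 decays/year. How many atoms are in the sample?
N = A/λ = 7.998e12 atoms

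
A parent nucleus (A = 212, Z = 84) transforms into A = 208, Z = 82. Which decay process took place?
ΔA = -4, ΔZ = -2 ⇒ alpha decay (α)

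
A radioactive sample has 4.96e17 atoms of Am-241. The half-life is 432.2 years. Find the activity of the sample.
A = λN = 7.955e14 decays/year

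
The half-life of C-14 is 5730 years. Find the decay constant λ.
λ = ln(2)/t½ = 1.21e-4 year⁻¹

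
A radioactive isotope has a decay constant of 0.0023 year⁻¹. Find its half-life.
t½ = ln(2)/λ = 301.4 years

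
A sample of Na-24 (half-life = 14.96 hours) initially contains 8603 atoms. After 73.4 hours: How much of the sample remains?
N = N₀(1/2)^(t/t½) = 286.9 atoms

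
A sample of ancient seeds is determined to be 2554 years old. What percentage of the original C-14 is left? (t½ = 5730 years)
N/N₀ = (1/2)^(t/t½) = 0.7342 = 73.4%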